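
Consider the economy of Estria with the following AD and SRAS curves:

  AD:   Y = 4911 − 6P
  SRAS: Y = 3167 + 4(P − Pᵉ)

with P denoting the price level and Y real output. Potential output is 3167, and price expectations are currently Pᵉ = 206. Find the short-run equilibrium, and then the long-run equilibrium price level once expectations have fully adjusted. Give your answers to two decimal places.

Short run: P = 256.80, Y = 3370.20. Long run: P = 290.67.

Short run: with Pᵉ = 206, SRAS is Y = 2343 + 4P. Setting AD = SRAS gives 2568 = 10P, so P = 256.80 and Y = 4911 − 6P = 3370.20.
Output 3370.20 is above potential 3167, so over time expected prices rise and SRAS shifts left until Y returns to 3167.
Long run: Y = 3167 on the AD curve gives 3167 = 4911 − 6P, so P = 290.67.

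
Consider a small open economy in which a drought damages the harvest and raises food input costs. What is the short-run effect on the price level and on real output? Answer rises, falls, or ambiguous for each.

This is an adverse supply shock: SRAS shifts left.
Moving along the downward-sloping AD curve, P rises and Y falls.

Price level: rises; output: falls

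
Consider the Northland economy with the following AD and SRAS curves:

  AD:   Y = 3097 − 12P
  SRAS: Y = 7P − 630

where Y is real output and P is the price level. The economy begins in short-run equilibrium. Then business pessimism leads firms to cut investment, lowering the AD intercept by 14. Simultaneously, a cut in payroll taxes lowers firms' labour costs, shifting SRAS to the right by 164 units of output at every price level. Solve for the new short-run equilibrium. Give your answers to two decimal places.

After both shocks: AD is Y = 3083 − 12P and SRAS is Y = 7P − 466.
Setting them equal: 3549 = 19P, so P = 186.79.
Substituting into AD, Y = 841.53.

P = 186.79, Y = 841.53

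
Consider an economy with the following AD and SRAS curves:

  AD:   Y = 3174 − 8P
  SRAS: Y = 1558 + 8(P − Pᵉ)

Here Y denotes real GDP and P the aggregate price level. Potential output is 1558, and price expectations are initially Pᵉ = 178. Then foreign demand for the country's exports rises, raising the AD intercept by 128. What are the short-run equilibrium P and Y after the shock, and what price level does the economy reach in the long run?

AD shifts right: new AD is Y = 3302 − 8P. With Pᵉ = 178, SRAS is Y = 134 + 8P.
Short run: 3302 − 8P = 134 + 8P gives 3168 = 16P, so P = 198 and Y = 3302 − 8·198 = 1718.
Y = 1718 is above potential 1558; expectations adjust and SRAS shifts left until Y = 1558.
Long run: on the new AD curve, 1558 = 3302 − 8P gives P = 218.

Short run: P = 198, Y = 1718. Long run: P = 218.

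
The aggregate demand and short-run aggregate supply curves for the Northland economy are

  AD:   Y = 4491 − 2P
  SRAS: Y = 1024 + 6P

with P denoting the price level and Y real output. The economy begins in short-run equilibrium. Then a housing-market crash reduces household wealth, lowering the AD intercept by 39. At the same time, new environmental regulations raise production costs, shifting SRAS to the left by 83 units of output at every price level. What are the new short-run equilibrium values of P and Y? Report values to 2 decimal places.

After both shocks: AD is Y = 4452 − 2P and SRAS is Y = 941 + 6P.
Setting them equal: 3511 = 8P, so P = 438.88.
Substituting into AD, Y = 3574.25.

P = 438.88, Y = 3574.25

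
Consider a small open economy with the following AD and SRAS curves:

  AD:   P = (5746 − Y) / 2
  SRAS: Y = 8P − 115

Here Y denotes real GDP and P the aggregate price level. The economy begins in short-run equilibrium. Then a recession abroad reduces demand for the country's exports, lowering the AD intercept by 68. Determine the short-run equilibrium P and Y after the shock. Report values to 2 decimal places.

P = 579.30, Y = 4519.40

This is a negative demand shock: AD shifts left.
New AD: Y = 5678 − 2P.
Set AD = SRAS: 5678 − 2P = 8P − 115, so 5793 = 10P and P = 579.30.
Substituting into AD, Y = 4519.40.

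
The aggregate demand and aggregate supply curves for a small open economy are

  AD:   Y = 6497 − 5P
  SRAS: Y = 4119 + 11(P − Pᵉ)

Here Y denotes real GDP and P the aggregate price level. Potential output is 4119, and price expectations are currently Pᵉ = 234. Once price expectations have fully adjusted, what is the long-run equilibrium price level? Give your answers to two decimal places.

Short run: with Pᵉ = 234, SRAS is Y = 1545 + 11P. Setting AD = SRAS gives 4952 = 16P, so P = 309.50 and Y = 6497 − 5P = 4949.50.
Output 4949.50 is above potential 4119, so over time expected prices rise and SRAS shifts left until Y returns to 4119.
Long run: Y = 4119 on the AD curve gives 4119 = 6497 − 5P, so P = 475.60.

Long-run P = 475.60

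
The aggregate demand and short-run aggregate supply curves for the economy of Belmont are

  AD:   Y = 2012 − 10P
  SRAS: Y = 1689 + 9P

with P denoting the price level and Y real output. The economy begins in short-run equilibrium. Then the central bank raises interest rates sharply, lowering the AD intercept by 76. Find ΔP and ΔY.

ΔP = -4, ΔY = -36

This is a negative demand shock: AD shifts left.
New AD: Y = 1936 − 10P.
Set AD = SRAS: 1936 − 10P = 1689 + 9P, so 247 = 19P and P = 13.
Y = 1936 − 10·13 = 1806.
Initially P = 17, Y = 1842, so ΔP = -4 and ΔY = -36.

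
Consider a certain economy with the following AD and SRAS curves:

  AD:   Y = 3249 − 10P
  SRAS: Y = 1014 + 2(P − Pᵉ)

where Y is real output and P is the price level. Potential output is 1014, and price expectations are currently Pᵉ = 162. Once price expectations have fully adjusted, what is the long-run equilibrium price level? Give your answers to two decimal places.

Long-run P = 223.50

Short run: with Pᵉ = 162, SRAS is Y = 690 + 2P. Setting AD = SRAS gives 2559 = 12P, so P = 213.25 and Y = 3249 − 10P = 1116.50.
Output 1116.50 is above potential 1014, so over time expected prices rise and SRAS shifts left until Y returns to 1014.
Long run: Y = 1014 on the AD curve gives 1014 = 3249 − 10P, so P = 223.50.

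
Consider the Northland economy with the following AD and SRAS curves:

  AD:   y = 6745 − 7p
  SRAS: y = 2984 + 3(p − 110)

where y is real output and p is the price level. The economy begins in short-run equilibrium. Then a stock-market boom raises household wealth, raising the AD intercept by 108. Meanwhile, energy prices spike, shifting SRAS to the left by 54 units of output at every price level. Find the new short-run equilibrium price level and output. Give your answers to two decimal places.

p = 425.30, y = 3875.90

After both shocks: AD is y = 6853 − 7p and SRAS is y = 2600 + 3p.
Setting them equal: 4253 = 10p, so p = 425.30.
Substituting into AD, y = 3875.90.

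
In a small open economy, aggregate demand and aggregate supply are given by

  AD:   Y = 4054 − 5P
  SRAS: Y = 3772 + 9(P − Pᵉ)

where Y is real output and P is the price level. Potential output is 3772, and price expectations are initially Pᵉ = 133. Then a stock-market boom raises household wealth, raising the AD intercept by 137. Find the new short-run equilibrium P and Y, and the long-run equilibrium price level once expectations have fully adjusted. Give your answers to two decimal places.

Short run: P = 115.43, Y = 3613.86. Long run: P = 83.80.

AD shifts right: new AD is Y = 4191 − 5P. With Pᵉ = 133, SRAS is Y = 2575 + 9P.
Short run: 4191 − 5P = 2575 + 9P gives 1616 = 14P, so P = 115.43 and Y = 4191 − 5P = 3613.86.
Y = 3613.86 is below potential 3772; expectations adjust and SRAS shifts right until Y = 3772.
Long run: on the new AD curve, 3772 = 4191 − 5P gives P = 83.80.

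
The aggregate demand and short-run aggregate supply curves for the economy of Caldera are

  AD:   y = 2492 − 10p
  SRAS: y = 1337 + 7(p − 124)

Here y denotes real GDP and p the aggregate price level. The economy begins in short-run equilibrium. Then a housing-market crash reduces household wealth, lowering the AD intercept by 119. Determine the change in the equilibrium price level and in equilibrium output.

This is a negative demand shock: AD shifts left.
New AD: y = 2373 − 10p.
SRAS can be written y = 469 + 7p.
Set AD = SRAS: 2373 − 10p = 469 + 7p, so 1904 = 17p and p = 112.
y = 2373 − 10·112 = 1253.
Initially p = 119, y = 1302, so Δp = -7 and Δy = -49.

Δp = -7, Δy = -49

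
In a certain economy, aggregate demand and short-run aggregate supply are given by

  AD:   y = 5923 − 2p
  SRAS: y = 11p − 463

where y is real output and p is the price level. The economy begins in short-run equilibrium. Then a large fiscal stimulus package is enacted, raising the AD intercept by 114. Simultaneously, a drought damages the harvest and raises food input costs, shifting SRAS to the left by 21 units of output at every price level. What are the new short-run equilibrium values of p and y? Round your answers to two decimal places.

After both shocks: AD is y = 6037 − 2p and SRAS is y = 11p − 484.
Setting them equal: 6521 = 13p, so p = 501.62.
Substituting into AD, y = 5033.77.

p = 501.62, y = 5033.77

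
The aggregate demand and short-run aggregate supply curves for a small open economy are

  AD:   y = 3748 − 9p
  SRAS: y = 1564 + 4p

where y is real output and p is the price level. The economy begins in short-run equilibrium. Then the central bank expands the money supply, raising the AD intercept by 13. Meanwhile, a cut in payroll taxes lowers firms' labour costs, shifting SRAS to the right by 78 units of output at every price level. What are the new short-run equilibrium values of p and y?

After both shocks: AD is y = 3761 − 9p and SRAS is y = 1642 + 4p.
Setting them equal: 2119 = 13p, so p = 163.
y = 3761 − 9·163 = 2294.

p = 163, y = 2294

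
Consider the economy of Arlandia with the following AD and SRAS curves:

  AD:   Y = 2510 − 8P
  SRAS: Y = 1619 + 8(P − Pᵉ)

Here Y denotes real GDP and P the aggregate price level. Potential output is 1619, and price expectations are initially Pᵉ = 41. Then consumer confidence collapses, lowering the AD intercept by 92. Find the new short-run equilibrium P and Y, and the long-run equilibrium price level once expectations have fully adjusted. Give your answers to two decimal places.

Short run: P = 70.44, Y = 1854.50. Long run: P = 99.88.

AD shifts left: new AD is Y = 2418 − 8P. With Pᵉ = 41, SRAS is Y = 1291 + 8P.
Short run: 2418 − 8P = 1291 + 8P gives 1127 = 16P, so P = 70.44 and Y = 2418 − 8P = 1854.50.
Y = 1854.50 is above potential 1619; expectations adjust and SRAS shifts left until Y = 1619.
Long run: on the new AD curve, 1619 = 2418 − 8P gives P = 99.88.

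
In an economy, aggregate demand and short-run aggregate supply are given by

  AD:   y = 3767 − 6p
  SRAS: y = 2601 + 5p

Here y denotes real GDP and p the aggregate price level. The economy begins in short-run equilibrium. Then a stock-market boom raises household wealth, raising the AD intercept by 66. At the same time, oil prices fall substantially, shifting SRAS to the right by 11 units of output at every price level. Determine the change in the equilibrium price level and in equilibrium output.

After both shocks: AD is y = 3833 − 6p and SRAS is y = 2612 + 5p.
Setting them equal: 1221 = 11p, so p = 111.
y = 3833 − 6·111 = 3167.
Initially p = 106, y = 3131, so Δp = +5 and Δy = +36.

Δp = +5, Δy = +36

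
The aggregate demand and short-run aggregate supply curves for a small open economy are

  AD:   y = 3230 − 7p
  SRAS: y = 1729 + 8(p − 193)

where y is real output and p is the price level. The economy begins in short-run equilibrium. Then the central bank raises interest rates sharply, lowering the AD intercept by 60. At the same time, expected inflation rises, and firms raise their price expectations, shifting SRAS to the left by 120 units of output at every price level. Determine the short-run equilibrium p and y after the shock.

p = 207, y = 1721

After both shocks: AD is y = 3170 − 7p and SRAS is y = 65 + 8p.
Setting them equal: 3105 = 15p, so p = 207.
y = 3170 − 7·207 = 1721.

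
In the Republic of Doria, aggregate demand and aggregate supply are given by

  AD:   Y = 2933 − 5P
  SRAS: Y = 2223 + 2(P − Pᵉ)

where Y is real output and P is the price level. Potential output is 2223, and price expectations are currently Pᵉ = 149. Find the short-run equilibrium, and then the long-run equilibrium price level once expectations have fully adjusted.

Short run: with Pᵉ = 149, SRAS is Y = 1925 + 2P. Setting AD = SRAS gives 1008 = 7P, so P = 144 and Y = 2933 − 5·144 = 2213.
Output 2213 is below potential 2223, so over time expected prices fall and SRAS shifts right until Y returns to 2223.
Long run: Y = 2223 on the AD curve gives 2223 = 2933 − 5P, so P = 142.

Short run: P = 144, Y = 2213. Long run: P = 142.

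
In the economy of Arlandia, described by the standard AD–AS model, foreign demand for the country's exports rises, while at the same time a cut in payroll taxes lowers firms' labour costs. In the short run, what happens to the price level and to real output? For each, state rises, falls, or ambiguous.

Price level: ambiguous; output: rises

The first event is a positive demand shock: AD shifts right, which by itself pushes P up and Y up.
The second is a favourable supply shock: SRAS shifts right, which by itself pushes P down and Y up.
The two shocks push P in opposite directions, so the effect on P is ambiguous. Both shocks push Y up, so Y rises.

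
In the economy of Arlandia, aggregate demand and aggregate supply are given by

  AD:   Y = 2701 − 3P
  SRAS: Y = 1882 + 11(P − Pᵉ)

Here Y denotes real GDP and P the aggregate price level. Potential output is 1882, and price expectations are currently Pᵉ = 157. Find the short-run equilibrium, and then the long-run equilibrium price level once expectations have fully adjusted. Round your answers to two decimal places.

Short run: P = 181.86, Y = 2155.43. Long run: P = 273.00.

Short run: with Pᵉ = 157, SRAS is Y = 155 + 11P. Setting AD = SRAS gives 2546 = 14P, so P = 181.86 and Y = 2701 − 3P = 2155.43.
Output 2155.43 is above potential 1882, so over time expected prices rise and SRAS shifts left until Y returns to 1882.
Long run: Y = 1882 on the AD curve gives 1882 = 2701 − 3P, so P = 273.00.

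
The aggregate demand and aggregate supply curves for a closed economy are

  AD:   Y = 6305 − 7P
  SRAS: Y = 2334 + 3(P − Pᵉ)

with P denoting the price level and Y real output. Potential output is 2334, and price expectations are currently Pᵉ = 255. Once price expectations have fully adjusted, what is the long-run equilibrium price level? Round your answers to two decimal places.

Short run: with Pᵉ = 255, SRAS is Y = 1569 + 3P. Setting AD = SRAS gives 4736 = 10P, so P = 473.60 and Y = 6305 − 7P = 2989.80.
Output 2989.80 is above potential 2334, so over time expected prices rise and SRAS shifts left until Y returns to 2334.
Long run: Y = 2334 on the AD curve gives 2334 = 6305 − 7P, so P = 567.29.

Long-run P = 567.29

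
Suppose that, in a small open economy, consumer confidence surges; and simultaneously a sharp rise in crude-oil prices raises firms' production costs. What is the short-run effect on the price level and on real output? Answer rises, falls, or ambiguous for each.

The first event is a positive demand shock: AD shifts right, which by itself pushes P up and Y up.
The second is an adverse supply shock: SRAS shifts left, which by itself pushes P up and Y down.
Both shocks push P up, so P rises. The two shocks push Y in opposite directions, so the effect on Y is ambiguous.

Price level: rises; output: ambiguous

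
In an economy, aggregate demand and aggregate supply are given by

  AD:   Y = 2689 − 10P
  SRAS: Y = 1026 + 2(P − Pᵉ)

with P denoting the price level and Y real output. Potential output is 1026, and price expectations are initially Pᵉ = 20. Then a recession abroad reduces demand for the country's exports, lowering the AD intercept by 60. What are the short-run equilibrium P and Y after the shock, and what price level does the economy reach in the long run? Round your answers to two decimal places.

AD shifts left: new AD is Y = 2629 − 10P. With Pᵉ = 20, SRAS is Y = 986 + 2P.
Short run: 2629 − 10P = 986 + 2P gives 1643 = 12P, so P = 136.92 and Y = 2629 − 10P = 1259.83.
Y = 1259.83 is above potential 1026; expectations adjust and SRAS shifts left until Y = 1026.
Long run: on the new AD curve, 1026 = 2629 − 10P gives P = 160.30.

Short run: P = 136.92, Y = 1259.83. Long run: P = 160.30.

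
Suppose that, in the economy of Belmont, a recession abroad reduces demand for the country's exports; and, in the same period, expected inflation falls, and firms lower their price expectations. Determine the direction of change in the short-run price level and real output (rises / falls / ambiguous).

Price level: falls; output: ambiguous

The first event is a negative demand shock: AD shifts left, which by itself pushes P down and Y down.
The second is a favourable supply shock: SRAS shifts right, which by itself pushes P down and Y up.
Both shocks push P down, so P falls. The two shocks push Y in opposite directions, so the effect on Y is ambiguous.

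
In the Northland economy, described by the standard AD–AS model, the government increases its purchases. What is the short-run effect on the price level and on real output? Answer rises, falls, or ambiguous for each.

Price level: rises; output: rises

This is a positive demand shock: AD shifts right.
Moving along the upward-sloping SRAS curve, P rises and Y rises.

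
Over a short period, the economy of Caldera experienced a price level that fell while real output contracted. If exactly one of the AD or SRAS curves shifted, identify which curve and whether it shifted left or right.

AD shifted left

P fell and Y fell. An AD shift moves P and Y in the same direction; an SRAS shift moves them in opposite directions.
Here P and Y moved in the same direction, so the AD curve shifted.
Since Y fell, AD shifted left.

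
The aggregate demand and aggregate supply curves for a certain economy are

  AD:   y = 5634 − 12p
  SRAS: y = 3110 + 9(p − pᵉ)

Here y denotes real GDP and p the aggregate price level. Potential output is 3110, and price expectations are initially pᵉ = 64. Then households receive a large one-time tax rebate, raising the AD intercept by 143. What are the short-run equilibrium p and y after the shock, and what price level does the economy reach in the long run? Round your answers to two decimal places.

AD shifts right: new AD is y = 5777 − 12p. With pᵉ = 64, SRAS is y = 2534 + 9p.
Short run: 5777 − 12p = 2534 + 9p gives 3243 = 21p, so p = 154.43 and y = 5777 − 12p = 3923.86.
y = 3923.86 is above potential 3110; expectations adjust and SRAS shifts left until y = 3110.
Long run: on the new AD curve, 3110 = 5777 − 12p gives p = 222.25.

Short run: p = 154.43, y = 3923.86. Long run: p = 222.25.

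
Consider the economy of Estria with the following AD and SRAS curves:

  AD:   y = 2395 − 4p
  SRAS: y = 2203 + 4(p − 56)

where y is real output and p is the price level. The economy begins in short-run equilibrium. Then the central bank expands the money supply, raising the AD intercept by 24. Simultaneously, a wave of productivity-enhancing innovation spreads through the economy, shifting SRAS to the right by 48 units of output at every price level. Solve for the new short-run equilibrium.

p = 49, y = 2223

After both shocks: AD is y = 2419 − 4p and SRAS is y = 2027 + 4p.
Setting them equal: 392 = 8p, so p = 49.
y = 2419 − 4·49 = 2223.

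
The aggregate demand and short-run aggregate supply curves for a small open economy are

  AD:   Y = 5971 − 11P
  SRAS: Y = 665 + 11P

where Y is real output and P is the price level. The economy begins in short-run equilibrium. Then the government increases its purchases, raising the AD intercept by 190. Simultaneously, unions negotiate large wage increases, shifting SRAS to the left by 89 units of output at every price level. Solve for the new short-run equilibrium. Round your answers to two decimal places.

P = 253.86, Y = 3368.50

After both shocks: AD is Y = 6161 − 11P and SRAS is Y = 576 + 11P.
Setting them equal: 5585 = 22P, so P = 253.86.
Substituting into AD, Y = 3368.50.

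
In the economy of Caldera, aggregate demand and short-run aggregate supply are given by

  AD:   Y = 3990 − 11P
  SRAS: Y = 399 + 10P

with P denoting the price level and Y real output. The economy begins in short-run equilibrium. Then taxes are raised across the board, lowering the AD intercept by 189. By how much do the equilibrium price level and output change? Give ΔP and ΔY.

ΔP = -9, ΔY = -90

This is a negative demand shock: AD shifts left.
New AD: Y = 3801 − 11P.
Set AD = SRAS: 3801 − 11P = 399 + 10P, so 3402 = 21P and P = 162.
Y = 3801 − 11·162 = 2019.
Initially P = 171, Y = 2109, so ΔP = -9 and ΔY = -90.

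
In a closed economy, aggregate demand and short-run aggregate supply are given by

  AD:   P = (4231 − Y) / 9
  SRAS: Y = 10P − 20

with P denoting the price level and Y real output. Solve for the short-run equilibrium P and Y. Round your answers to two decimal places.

Rearrange AD to Y = 4231 − 9P.
Set AD = SRAS: 4231 − 9P = 10P − 20, so 4251 = 19P and P = 223.74.
Substituting into AD, Y = 4231 − 9P = 2217.37.

P = 223.74, Y = 2217.37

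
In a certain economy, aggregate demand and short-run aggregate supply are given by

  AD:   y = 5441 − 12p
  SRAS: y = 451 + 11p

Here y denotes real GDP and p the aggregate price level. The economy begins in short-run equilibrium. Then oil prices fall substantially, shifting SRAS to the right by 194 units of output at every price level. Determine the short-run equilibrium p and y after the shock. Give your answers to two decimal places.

This is a positive supply shock: SRAS shifts right.
New SRAS: y = 645 + 11p.
Set AD = SRAS: 5441 − 12p = 645 + 11p, so 4796 = 23p and p = 208.52.
Substituting into AD, y = 2938.74.

p = 208.52, y = 2938.74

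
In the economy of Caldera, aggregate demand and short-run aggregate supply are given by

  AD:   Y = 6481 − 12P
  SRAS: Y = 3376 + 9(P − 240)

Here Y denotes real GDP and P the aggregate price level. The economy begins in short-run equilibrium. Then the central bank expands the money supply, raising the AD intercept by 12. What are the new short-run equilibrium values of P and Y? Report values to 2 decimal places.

P = 251.29, Y = 3477.57

This is a positive demand shock: AD shifts right.
New AD: Y = 6493 − 12P.
SRAS can be written Y = 1216 + 9P.
Set AD = SRAS: 6493 − 12P = 1216 + 9P, so 5277 = 21P and P = 251.29.
Substituting into AD, Y = 3477.57.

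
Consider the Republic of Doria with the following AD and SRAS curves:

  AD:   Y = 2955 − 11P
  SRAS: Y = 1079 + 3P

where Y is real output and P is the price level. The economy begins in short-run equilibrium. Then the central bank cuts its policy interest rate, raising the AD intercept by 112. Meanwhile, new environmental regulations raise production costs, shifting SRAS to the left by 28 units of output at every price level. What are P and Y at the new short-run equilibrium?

After both shocks: AD is Y = 3067 − 11P and SRAS is Y = 1051 + 3P.
Setting them equal: 2016 = 14P, so P = 144.
Y = 3067 − 11·144 = 1483.

P = 144, Y = 1483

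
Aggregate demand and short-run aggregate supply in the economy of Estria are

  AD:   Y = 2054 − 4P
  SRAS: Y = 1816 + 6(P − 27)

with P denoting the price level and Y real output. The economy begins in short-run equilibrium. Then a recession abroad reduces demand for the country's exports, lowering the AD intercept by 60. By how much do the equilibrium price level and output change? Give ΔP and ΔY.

This is a negative demand shock: AD shifts left.
New AD: Y = 1994 − 4P.
SRAS can be written Y = 1654 + 6P.
Set AD = SRAS: 1994 − 4P = 1654 + 6P, so 340 = 10P and P = 34.
Y = 1994 − 4·34 = 1858.
Initially P = 40, Y = 1894, so ΔP = -6 and ΔY = -36.

ΔP = -6, ΔY = -36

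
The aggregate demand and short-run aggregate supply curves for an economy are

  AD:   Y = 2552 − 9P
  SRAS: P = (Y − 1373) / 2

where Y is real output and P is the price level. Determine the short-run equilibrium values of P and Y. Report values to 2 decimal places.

P = 107.18, Y = 1587.36

Rearrange SRAS to Y = 1373 + 2P.
Set AD = SRAS: 2552 − 9P = 1373 + 2P, so 1179 = 11P and P = 107.18.
Substituting into AD, Y = 2552 − 9P = 1587.36.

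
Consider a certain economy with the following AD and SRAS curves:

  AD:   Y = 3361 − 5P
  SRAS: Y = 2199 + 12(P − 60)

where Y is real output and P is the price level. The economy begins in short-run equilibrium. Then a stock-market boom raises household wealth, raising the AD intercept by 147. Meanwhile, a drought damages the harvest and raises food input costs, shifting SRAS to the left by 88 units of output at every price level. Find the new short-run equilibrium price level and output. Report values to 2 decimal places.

After both shocks: AD is Y = 3508 − 5P and SRAS is Y = 1391 + 12P.
Setting them equal: 2117 = 17P, so P = 124.53.
Substituting into AD, Y = 2885.35.

P = 124.53, Y = 2885.35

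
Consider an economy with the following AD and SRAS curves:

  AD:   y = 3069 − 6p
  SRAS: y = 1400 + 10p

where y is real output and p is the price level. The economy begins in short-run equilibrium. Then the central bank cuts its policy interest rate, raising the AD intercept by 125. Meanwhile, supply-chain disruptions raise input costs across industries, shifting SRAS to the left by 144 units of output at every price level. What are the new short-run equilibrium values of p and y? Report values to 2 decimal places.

After both shocks: AD is y = 3194 − 6p and SRAS is y = 1256 + 10p.
Setting them equal: 1938 = 16p, so p = 121.13.
Substituting into AD, y = 2467.25.

p = 121.13, y = 2467.25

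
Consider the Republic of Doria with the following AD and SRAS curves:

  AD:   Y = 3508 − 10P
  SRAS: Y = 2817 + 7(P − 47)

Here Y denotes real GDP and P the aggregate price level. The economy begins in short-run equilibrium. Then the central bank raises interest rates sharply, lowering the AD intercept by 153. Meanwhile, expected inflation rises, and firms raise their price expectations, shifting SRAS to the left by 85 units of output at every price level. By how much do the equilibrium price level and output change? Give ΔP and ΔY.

After both shocks: AD is Y = 3355 − 10P and SRAS is Y = 2403 + 7P.
Setting them equal: 952 = 17P, so P = 56.
Y = 3355 − 10·56 = 2795.
Initially P = 60, Y = 2908, so ΔP = -4 and ΔY = -113.

ΔP = -4, ΔY = -113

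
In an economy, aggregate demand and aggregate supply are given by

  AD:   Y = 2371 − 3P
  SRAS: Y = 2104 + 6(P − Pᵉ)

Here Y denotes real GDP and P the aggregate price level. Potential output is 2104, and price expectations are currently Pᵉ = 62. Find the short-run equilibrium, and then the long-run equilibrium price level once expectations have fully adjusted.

Short run: P = 71, Y = 2158. Long run: P = 89.

Short run: with Pᵉ = 62, SRAS is Y = 1732 + 6P. Setting AD = SRAS gives 639 = 9P, so P = 71 and Y = 2371 − 3·71 = 2158.
Output 2158 is above potential 2104, so over time expected prices rise and SRAS shifts left until Y returns to 2104.
Long run: Y = 2104 on the AD curve gives 2104 = 2371 − 3P, so P = 89.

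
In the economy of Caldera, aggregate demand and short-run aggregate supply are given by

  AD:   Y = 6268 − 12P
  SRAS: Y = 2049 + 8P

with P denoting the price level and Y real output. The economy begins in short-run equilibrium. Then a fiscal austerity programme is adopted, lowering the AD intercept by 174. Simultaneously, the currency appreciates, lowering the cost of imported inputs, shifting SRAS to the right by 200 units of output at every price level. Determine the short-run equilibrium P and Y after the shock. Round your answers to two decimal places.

After both shocks: AD is Y = 6094 − 12P and SRAS is Y = 2249 + 8P.
Setting them equal: 3845 = 20P, so P = 192.25.
Substituting into AD, Y = 3787.00.

P = 192.25, Y = 3787.00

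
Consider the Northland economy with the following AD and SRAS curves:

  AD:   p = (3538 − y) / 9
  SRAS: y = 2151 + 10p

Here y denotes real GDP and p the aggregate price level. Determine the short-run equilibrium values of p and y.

p = 73, y = 2881

Rearrange AD to y = 3538 − 9p.
Set AD = SRAS: 3538 − 9p = 2151 + 10p, so 1387 = 19p and p = 73.
Then y = 3538 − 9·73 = 2881.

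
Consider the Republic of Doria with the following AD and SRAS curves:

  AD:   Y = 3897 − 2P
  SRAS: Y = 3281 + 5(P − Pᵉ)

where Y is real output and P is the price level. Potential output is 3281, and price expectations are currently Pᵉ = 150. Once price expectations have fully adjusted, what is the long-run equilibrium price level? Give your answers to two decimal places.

Long-run P = 308.00

Short run: with Pᵉ = 150, SRAS is Y = 2531 + 5P. Setting AD = SRAS gives 1366 = 7P, so P = 195.14 and Y = 3897 − 2P = 3506.71.
Output 3506.71 is above potential 3281, so over time expected prices rise and SRAS shifts left until Y returns to 3281.
Long run: Y = 3281 on the AD curve gives 3281 = 3897 − 2P, so P = 308.00.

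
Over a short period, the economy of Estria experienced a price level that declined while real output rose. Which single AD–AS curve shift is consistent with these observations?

SRAS shifted right

P fell and Y rose. An AD shift moves P and Y in the same direction; an SRAS shift moves them in opposite directions.
Here P and Y moved in opposite directions, so the SRAS curve shifted.
Since Y rose, SRAS shifted right.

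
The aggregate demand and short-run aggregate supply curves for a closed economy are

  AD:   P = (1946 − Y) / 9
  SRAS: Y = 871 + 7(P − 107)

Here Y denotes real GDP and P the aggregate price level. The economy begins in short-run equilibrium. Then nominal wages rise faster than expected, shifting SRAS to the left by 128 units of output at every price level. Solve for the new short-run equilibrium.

This is a negative supply shock: SRAS shifts left.
New SRAS: Y = 7P − 6.
Set AD = SRAS: 1946 − 9P = 7P − 6, so 1952 = 16P and P = 122.
Y = 1946 − 9·122 = 848.

P = 122, Y = 848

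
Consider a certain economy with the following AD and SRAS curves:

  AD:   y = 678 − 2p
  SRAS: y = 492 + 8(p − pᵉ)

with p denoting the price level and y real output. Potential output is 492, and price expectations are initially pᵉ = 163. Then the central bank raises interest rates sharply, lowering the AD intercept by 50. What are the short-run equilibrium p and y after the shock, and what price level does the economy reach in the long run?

AD shifts left: new AD is y = 628 − 2p. With pᵉ = 163, SRAS is y = 8p − 812.
Short run: 628 − 2p = 8p − 812 gives 1440 = 10p, so p = 144 and y = 628 − 2·144 = 340.
y = 340 is below potential 492; expectations adjust and SRAS shifts right until y = 492.
Long run: on the new AD curve, 492 = 628 − 2p gives p = 68.

Short run: p = 144, y = 340. Long run: p = 68.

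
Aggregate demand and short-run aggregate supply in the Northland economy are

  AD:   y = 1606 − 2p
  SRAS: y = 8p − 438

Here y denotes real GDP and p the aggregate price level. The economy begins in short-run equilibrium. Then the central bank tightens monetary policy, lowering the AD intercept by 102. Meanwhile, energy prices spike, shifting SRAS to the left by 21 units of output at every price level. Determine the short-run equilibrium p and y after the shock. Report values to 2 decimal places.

p = 196.30, y = 1111.40

After both shocks: AD is y = 1504 − 2p and SRAS is y = 8p − 459.
Setting them equal: 1963 = 10p, so p = 196.30.
Substituting into AD, y = 1111.40.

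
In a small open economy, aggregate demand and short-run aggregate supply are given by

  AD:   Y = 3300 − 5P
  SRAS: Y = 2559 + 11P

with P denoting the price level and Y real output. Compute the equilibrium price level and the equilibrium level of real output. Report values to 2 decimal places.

P = 46.31, Y = 3068.44

Set AD = SRAS: 3300 − 5P = 2559 + 11P, so 741 = 16P and P = 46.31.
Substituting into AD, Y = 3300 − 5P = 3068.44.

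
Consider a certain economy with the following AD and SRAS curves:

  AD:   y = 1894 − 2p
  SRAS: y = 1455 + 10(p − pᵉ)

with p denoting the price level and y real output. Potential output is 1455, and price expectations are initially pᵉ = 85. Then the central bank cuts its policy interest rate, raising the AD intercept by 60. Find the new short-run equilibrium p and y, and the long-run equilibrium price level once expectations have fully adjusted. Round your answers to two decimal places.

AD shifts right: new AD is y = 1954 − 2p. With pᵉ = 85, SRAS is y = 605 + 10p.
Short run: 1954 − 2p = 605 + 10p gives 1349 = 12p, so p = 112.42 and y = 1954 − 2p = 1729.17.
y = 1729.17 is above potential 1455; expectations adjust and SRAS shifts left until y = 1455.
Long run: on the new AD curve, 1455 = 1954 − 2p gives p = 249.50.

Short run: p = 112.42, y = 1729.17. Long run: p = 249.50.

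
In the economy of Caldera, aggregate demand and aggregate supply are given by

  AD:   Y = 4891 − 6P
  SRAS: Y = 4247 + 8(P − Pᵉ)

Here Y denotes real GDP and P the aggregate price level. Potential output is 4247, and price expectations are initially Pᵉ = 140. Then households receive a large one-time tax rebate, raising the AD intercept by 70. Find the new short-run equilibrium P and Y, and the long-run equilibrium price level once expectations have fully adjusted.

Short run: P = 131, Y = 4175. Long run: P = 119.

AD shifts right: new AD is Y = 4961 − 6P. With Pᵉ = 140, SRAS is Y = 3127 + 8P.
Short run: 4961 − 6P = 3127 + 8P gives 1834 = 14P, so P = 131 and Y = 4961 − 6·131 = 4175.
Y = 4175 is below potential 4247; expectations adjust and SRAS shifts right until Y = 4247.
Long run: on the new AD curve, 4247 = 4961 − 6P gives P = 119.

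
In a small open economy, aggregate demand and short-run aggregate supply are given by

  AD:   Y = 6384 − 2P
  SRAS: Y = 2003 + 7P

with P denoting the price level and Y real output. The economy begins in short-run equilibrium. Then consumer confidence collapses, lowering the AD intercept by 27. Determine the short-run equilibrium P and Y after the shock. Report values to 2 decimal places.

P = 483.78, Y = 5389.44

This is a negative demand shock: AD shifts left.
New AD: Y = 6357 − 2P.
Set AD = SRAS: 6357 − 2P = 2003 + 7P, so 4354 = 9P and P = 483.78.
Substituting into AD, Y = 5389.44.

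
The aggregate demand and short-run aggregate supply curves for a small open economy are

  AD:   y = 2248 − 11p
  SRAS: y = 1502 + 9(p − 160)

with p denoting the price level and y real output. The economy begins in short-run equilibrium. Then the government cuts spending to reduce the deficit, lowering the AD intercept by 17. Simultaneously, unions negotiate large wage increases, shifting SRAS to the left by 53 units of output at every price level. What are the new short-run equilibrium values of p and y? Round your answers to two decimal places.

p = 111.10, y = 1008.90

After both shocks: AD is y = 2231 − 11p and SRAS is y = 9 + 9p.
Setting them equal: 2222 = 20p, so p = 111.10.
Substituting into AD, y = 1008.90.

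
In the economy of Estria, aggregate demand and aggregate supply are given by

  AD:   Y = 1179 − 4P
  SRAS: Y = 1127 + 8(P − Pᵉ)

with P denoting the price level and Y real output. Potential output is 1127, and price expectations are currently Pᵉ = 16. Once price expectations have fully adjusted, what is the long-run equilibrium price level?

Long-run P = 13

Short run: with Pᵉ = 16, SRAS is Y = 999 + 8P. Setting AD = SRAS gives 180 = 12P, so P = 15 and Y = 1179 − 4·15 = 1119.
Output 1119 is below potential 1127, so over time expected prices fall and SRAS shifts right until Y returns to 1127.
Long run: Y = 1127 on the AD curve gives 1127 = 1179 − 4P, so P = 13.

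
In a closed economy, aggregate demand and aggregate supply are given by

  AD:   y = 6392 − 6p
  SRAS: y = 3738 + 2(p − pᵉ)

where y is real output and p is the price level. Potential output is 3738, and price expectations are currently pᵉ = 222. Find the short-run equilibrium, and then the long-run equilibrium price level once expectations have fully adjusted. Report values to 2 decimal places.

Short run: p = 387.25, y = 4068.50. Long run: p = 442.33.

Short run: with pᵉ = 222, SRAS is y = 3294 + 2p. Setting AD = SRAS gives 3098 = 8p, so p = 387.25 and y = 6392 − 6p = 4068.50.
Output 4068.50 is above potential 3738, so over time expected prices rise and SRAS shifts left until y returns to 3738.
Long run: y = 3738 on the AD curve gives 3738 = 6392 − 6p, so p = 442.33.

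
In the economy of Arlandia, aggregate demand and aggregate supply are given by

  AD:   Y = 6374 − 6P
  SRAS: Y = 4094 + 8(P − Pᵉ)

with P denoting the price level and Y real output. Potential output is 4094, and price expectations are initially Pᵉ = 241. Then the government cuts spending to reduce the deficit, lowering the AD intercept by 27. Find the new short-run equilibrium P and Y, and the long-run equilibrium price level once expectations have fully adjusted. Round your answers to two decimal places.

Short run: P = 298.64, Y = 4555.14. Long run: P = 375.50.

AD shifts left: new AD is Y = 6347 − 6P. With Pᵉ = 241, SRAS is Y = 2166 + 8P.
Short run: 6347 − 6P = 2166 + 8P gives 4181 = 14P, so P = 298.64 and Y = 6347 − 6P = 4555.14.
Y = 4555.14 is above potential 4094; expectations adjust and SRAS shifts left until Y = 4094.
Long run: on the new AD curve, 4094 = 6347 − 6P gives P = 375.50.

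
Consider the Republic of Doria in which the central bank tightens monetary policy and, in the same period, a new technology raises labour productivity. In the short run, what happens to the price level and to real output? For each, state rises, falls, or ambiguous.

Price level: falls; output: ambiguous

The first event is a negative demand shock: AD shifts left, which by itself pushes P down and Y down.
The second is a favourable supply shock: SRAS shifts right, which by itself pushes P down and Y up.
Both shocks push P down, so P falls. The two shocks push Y in opposite directions, so the effect on Y is ambiguous.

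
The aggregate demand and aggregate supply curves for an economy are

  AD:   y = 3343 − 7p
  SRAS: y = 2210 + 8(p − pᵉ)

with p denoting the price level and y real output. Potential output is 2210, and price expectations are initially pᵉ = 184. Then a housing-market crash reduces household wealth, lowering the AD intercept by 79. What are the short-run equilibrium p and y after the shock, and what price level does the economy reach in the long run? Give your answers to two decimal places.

Short run: p = 168.40, y = 2085.20. Long run: p = 150.57.

AD shifts left: new AD is y = 3264 − 7p. With pᵉ = 184, SRAS is y = 738 + 8p.
Short run: 3264 − 7p = 738 + 8p gives 2526 = 15p, so p = 168.40 and y = 3264 − 7p = 2085.20.
y = 2085.20 is below potential 2210; expectations adjust and SRAS shifts right until y = 2210.
Long run: on the new AD curve, 2210 = 3264 − 7p gives p = 150.57.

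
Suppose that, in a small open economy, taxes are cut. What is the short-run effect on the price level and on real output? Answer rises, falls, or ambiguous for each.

This is a positive demand shock: AD shifts right.
Moving along the upward-sloping SRAS curve, P rises and Y rises.

Price level: rises; output: rises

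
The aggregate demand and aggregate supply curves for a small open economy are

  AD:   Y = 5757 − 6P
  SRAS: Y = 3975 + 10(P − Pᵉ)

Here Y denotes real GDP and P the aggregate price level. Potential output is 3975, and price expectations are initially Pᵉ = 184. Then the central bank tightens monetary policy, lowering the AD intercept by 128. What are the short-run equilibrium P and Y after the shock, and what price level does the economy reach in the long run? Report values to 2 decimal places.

AD shifts left: new AD is Y = 5629 − 6P. With Pᵉ = 184, SRAS is Y = 2135 + 10P.
Short run: 5629 − 6P = 2135 + 10P gives 3494 = 16P, so P = 218.38 and Y = 5629 − 6P = 4318.75.
Y = 4318.75 is above potential 3975; expectations adjust and SRAS shifts left until Y = 3975.
Long run: on the new AD curve, 3975 = 5629 − 6P gives P = 275.67.

Short run: P = 218.38, Y = 4318.75. Long run: P = 275.67.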